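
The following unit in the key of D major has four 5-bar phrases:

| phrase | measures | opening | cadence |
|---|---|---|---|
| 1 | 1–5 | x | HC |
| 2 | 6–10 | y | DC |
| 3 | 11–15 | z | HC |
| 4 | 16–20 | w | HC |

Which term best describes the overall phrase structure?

Phrase 4 ends with a half cadence, no stronger than phrase 2's deceptive cadence, so the four phrases do not form a double period; nor do phrases 3–4 duplicate 1–2, so it is not a repeated period. With no phrase reaching a conclusive cadence, the passage is a phrase group.

phrase group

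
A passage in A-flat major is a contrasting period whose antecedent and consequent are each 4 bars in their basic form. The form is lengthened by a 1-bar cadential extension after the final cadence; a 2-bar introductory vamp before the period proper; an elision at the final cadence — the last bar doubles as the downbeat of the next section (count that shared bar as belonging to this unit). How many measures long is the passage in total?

Basic contrasting period: 4 + 4 = 8 bars.
8 (basic form) + 1 (cadential extension) + 2 (introduction) = 11.
The elision shares a bar with the next section but does not change this unit's count.

11 measures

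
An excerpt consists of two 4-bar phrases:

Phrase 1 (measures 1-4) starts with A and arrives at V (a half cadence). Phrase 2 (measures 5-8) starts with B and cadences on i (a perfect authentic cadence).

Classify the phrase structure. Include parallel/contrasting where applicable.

contrasting period

Phrase 1 ends with a half cadence (weaker) and phrase 2 with a perfect authentic cadence (stronger): antecedent + consequent = a period.
The two phrases open with different material (A / B), so the period is contrasting.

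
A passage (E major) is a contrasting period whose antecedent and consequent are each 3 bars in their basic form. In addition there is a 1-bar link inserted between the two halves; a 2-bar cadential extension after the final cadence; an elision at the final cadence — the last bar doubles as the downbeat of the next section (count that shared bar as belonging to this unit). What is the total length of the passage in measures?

Basic contrasting period: 3 + 3 = 6 bars.
6 (basic form) + 1 (link) + 2 (cadential extension) = 9.
The elision shares a bar with the next section but does not change this unit's count.

9 measures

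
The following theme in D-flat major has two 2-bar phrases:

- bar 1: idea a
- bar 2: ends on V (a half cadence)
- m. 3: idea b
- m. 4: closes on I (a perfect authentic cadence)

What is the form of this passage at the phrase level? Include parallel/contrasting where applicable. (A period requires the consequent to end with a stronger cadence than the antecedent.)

Phrase 1 ends with a half cadence (weaker) and phrase 2 with a perfect authentic cadence (stronger): antecedent + consequent = a period.
The two phrases open with different material (a / b), so the period is contrasting.

contrasting period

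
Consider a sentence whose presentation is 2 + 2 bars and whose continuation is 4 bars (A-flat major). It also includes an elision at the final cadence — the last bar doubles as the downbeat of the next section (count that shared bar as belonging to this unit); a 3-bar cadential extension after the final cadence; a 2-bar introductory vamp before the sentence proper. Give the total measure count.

13 measures

Basic sentence: 2 + 2 + 4 = 8 bars.
8 (basic form) + 3 (cadential extension) + 2 (introduction) = 13.
The elision shares a bar with the next section but does not change this unit's count.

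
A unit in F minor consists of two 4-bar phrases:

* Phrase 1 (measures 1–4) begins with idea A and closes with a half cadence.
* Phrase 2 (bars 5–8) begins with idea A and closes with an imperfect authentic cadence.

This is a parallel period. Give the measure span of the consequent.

The phrase ending with the weaker cadence (half cadence) is the antecedent; the one ending more conclusively (imperfect authentic cadence) is the consequent. The consequent is measures 5–8.

measures 5–8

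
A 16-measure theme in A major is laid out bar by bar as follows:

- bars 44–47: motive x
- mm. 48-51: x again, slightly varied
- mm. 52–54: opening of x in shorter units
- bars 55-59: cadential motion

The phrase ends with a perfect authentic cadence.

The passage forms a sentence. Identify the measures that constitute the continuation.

measures 52–59

After the presentation (mm. 44–51), the continuation covers the fragmentation through the cadence: bars 52-59.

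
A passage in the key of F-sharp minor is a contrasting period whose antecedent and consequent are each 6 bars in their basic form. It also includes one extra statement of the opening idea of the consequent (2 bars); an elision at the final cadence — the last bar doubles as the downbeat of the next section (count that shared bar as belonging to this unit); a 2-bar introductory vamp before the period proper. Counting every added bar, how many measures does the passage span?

16 measures

Basic contrasting period: 6 + 6 = 12 bars.
12 (basic form) + 2 (extra statement) + 2 (introduction) = 16.
The elision shares a bar with the next section but does not change this unit's count.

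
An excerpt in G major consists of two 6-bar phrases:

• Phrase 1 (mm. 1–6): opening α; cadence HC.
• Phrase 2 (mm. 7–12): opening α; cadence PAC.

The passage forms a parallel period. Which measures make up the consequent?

The antecedent is the phrase ending with the weaker cadence (half cadence, phrase 1) and the consequent the one ending more conclusively (perfect authentic cadence, phrase 2); the consequent is mm. 7–12.

measures 7–12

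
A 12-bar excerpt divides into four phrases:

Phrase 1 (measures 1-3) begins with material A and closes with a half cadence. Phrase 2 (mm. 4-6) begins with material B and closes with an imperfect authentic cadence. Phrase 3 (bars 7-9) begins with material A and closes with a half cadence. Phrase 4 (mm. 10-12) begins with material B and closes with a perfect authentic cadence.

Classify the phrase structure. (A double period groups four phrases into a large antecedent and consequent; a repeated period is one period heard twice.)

parallel double period

Four phrases in two halves: the first half (bars 1–6) ends with an imperfect authentic cadence, the second (bars 7-12) with a perfect authentic cadence — a large antecedent–consequent pair, i.e. a double period.
Phrase 3 begins with the same material as phrase 1, making it parallel.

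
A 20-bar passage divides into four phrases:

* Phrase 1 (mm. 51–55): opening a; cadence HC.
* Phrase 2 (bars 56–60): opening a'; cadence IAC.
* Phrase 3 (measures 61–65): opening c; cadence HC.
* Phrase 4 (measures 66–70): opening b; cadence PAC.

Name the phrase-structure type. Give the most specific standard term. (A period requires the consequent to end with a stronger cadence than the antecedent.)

contrasting double period

Four phrases in two halves: the first half (mm. 51–60) ends with an imperfect authentic cadence, the second (mm. 61–70) with a perfect authentic cadence — a large antecedent–consequent pair, i.e. a double period.
Phrase 3 begins with different material from phrase 1, making it contrasting.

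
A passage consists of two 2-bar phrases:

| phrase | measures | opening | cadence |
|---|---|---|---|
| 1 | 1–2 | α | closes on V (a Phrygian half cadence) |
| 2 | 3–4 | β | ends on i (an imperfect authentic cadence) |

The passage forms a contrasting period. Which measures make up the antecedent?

The antecedent is the phrase ending with the weaker cadence (Phrygian half cadence, phrase 1) and the consequent the one ending more conclusively (imperfect authentic cadence, phrase 2); the antecedent is measures 1-2.

measures 1–2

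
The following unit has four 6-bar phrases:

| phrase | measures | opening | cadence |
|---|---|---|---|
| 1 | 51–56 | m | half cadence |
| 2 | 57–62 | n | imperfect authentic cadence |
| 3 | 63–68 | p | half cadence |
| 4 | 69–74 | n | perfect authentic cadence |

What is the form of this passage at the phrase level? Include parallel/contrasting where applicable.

contrasting double period

Four phrases in two halves: the first half (measures 51–62) ends with an imperfect authentic cadence, the second (mm. 63–74) with a perfect authentic cadence — a large antecedent–consequent pair, i.e. a double period.
Phrase 3 begins with different material from phrase 1, making it contrasting.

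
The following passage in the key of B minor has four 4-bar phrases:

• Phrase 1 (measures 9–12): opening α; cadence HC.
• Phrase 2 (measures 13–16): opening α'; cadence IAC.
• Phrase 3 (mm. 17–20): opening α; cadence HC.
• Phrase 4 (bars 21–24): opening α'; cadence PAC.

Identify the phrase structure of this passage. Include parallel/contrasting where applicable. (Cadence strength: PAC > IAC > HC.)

Four phrases in two halves: the first half (mm. 9–16) ends with an imperfect authentic cadence, the second (mm. 17-24) with a perfect authentic cadence — a large antecedent–consequent pair, i.e. a double period.
Phrase 3 begins with the same material as phrase 1, making it parallel.

parallel double period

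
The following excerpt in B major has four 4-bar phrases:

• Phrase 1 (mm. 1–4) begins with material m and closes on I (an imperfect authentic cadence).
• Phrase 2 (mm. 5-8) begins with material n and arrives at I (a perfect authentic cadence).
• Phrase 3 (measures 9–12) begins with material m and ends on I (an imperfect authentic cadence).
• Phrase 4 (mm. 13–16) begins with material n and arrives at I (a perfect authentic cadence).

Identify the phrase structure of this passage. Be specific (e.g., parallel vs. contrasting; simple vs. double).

The cadence pattern IAC–PAC–IAC–PAC is weak–strong twice, and phrases 3–4 restate phrases 1–2: a period heard twice, not a double period (which would end weakly at phrase 2).

repeated period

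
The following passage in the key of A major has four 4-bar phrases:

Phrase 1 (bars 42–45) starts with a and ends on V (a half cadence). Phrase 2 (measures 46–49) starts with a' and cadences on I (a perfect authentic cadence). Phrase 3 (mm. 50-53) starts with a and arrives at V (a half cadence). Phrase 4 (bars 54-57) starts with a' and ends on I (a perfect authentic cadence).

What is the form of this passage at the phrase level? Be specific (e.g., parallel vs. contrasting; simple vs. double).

repeated period

The cadence pattern HC–PAC–HC–PAC is weak–strong twice, and phrases 3–4 restate phrases 1–2: a period heard twice, not a double period (which would end weakly at phrase 2).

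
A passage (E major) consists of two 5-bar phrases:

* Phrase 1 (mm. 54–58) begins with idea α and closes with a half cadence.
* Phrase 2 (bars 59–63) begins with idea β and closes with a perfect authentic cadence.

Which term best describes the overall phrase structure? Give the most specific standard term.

Phrase 1 ends with a half cadence (weaker) and phrase 2 with a perfect authentic cadence (stronger): antecedent + consequent = a period.
The two phrases open with different material (α / β), so the period is contrasting.

contrasting period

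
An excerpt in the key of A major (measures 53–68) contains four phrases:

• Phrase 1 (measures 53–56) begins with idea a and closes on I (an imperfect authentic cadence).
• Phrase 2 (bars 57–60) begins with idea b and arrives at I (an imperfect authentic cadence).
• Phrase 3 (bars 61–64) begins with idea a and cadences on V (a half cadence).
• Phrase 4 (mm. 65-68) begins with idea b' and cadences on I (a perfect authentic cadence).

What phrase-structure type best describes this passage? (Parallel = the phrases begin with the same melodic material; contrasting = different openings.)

Four phrases in two halves: the first half (mm. 53-60) ends with an imperfect authentic cadence, the second (measures 61-68) with a perfect authentic cadence — a large antecedent–consequent pair, i.e. a double period.
Phrase 3 begins with the same material as phrase 1, making it parallel.

parallel double period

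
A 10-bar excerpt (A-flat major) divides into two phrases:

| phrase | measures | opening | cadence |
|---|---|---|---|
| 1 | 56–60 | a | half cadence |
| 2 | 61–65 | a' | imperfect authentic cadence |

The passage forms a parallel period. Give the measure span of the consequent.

measures 61–65

The phrase ending with the weaker cadence (half cadence) is the antecedent; the one ending more conclusively (imperfect authentic cadence) is the consequent. The consequent is measures 61–65.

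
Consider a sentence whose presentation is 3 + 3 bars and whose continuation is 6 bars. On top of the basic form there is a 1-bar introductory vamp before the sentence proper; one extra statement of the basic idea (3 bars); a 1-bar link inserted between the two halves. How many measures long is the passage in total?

Basic sentence: 3 + 3 + 6 = 12 bars.
12 (basic form) + 1 (introduction) + 3 (extra statement) + 1 (link) = 17.

17 measures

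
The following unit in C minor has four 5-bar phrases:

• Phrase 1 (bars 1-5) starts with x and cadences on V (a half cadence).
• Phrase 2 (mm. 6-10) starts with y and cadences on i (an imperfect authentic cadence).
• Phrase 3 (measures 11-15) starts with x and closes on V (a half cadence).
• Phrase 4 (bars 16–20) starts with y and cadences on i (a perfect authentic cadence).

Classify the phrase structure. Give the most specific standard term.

Four phrases in two halves: the first half (bars 1–10) ends with an imperfect authentic cadence, the second (mm. 11–20) with a perfect authentic cadence — a large antecedent–consequent pair, i.e. a double period.
Phrase 3 begins with the same material as phrase 1, making it parallel.

parallel double period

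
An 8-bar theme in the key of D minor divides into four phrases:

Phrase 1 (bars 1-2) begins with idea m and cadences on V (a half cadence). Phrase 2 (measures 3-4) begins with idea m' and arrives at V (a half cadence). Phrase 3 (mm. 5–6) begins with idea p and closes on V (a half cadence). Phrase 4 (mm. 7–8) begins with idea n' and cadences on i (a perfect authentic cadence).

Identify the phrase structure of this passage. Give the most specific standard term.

Four phrases in two halves: the first half (measures 1-4) ends with a half cadence, the second (mm. 5–8) with a perfect authentic cadence — a large antecedent–consequent pair, i.e. a double period.
Phrase 3 begins with different material from phrase 1, making it contrasting.

contrasting double period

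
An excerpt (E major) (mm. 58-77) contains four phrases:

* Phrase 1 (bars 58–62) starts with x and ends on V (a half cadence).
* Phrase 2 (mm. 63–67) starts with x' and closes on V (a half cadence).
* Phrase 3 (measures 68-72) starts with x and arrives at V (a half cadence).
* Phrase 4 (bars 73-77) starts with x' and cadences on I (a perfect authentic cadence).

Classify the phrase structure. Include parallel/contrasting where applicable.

parallel double period

Four phrases in two halves: the first half (bars 58–67) ends with a half cadence, the second (mm. 68–77) with a perfect authentic cadence — a large antecedent–consequent pair, i.e. a double period.
Phrase 3 begins with the same material as phrase 1, making it parallel.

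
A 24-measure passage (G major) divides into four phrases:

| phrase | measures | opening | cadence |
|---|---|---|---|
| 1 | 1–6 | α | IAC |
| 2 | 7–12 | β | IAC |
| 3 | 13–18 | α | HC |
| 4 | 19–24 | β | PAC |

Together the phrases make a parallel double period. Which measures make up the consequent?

In a double period the first pair of phrases (ending imperfect authentic cadence) is the large antecedent and the second pair (ending perfect authentic cadence) is the large consequent; the consequent is measures 13–24.

measures 13–24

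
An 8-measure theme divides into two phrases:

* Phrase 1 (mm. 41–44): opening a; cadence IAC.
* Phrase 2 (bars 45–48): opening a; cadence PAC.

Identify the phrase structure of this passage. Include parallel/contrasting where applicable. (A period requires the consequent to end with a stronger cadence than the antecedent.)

parallel period

Phrase 1 ends with an imperfect authentic cadence (weaker) and phrase 2 with a perfect authentic cadence (stronger): antecedent + consequent = a period.
The two phrases open with the same material (a / a), so the period is parallel.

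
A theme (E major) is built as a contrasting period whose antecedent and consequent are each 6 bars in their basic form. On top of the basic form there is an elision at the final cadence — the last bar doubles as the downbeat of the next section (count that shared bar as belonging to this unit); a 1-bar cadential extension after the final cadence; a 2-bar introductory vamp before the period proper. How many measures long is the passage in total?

Basic contrasting period: 6 + 6 = 12 bars.
12 (basic form) + 1 (cadential extension) + 2 (introduction) = 15.
The elision shares a bar with the next section but does not change this unit's count.

15 measures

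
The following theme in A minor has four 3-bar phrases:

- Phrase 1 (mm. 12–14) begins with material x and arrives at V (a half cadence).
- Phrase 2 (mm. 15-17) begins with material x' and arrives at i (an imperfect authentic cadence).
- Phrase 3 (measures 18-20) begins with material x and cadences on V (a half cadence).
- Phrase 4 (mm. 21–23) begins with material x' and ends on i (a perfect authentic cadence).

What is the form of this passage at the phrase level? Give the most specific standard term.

parallel double period

Four phrases in two halves: the first half (bars 12–17) ends with an imperfect authentic cadence, the second (mm. 18–23) with a perfect authentic cadence — a large antecedent–consequent pair, i.e. a double period.
Phrase 3 begins with the same material as phrase 1, making it parallel.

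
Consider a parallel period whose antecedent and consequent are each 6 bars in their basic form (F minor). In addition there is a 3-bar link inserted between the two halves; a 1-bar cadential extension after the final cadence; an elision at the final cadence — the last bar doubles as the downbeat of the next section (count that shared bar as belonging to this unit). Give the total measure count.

16 measures

Basic parallel period: 6 + 6 = 12 bars.
12 (basic form) + 3 (link) + 1 (cadential extension) = 16.
The elision shares a bar with the next section but does not change this unit's count.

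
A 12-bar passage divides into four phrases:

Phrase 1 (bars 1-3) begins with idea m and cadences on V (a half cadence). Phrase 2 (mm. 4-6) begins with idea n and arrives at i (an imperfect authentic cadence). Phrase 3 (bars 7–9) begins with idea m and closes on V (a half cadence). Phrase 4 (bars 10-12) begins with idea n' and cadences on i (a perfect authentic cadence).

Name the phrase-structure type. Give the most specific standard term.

parallel double period

Four phrases in two halves: the first half (bars 1–6) ends with an imperfect authentic cadence, the second (mm. 7–12) with a perfect authentic cadence — a large antecedent–consequent pair, i.e. a double period.
Phrase 3 begins with the same material as phrase 1, making it parallel.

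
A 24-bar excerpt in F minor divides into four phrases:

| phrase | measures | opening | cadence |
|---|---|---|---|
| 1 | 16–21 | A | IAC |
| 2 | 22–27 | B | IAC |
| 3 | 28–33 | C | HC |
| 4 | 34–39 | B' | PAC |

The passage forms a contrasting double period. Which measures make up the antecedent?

In a double period the first pair of phrases (ending imperfect authentic cadence) is the large antecedent and the second pair (ending perfect authentic cadence) is the large consequent; the antecedent is measures 16–27.

measures 16–27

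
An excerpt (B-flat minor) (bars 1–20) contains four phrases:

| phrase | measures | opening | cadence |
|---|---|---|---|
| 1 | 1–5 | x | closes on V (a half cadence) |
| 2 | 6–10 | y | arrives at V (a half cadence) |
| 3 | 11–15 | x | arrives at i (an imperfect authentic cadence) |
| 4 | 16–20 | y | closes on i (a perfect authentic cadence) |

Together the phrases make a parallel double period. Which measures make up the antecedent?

measures 1–10

In a double period the first pair of phrases (ending half cadence) is the large antecedent and the second pair (ending perfect authentic cadence) is the large consequent; the antecedent is measures 1–10.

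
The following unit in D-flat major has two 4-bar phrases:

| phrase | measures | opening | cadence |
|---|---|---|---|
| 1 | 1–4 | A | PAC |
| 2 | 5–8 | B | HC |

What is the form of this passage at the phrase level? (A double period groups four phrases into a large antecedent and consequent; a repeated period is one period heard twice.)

The second phrase closes with a half cadence, which is not stronger than the first phrase's perfect authentic cadence; without a weak→strong cadential pair there is no antecedent–consequent relationship, so this is a phrase group rather than a period.

phrase group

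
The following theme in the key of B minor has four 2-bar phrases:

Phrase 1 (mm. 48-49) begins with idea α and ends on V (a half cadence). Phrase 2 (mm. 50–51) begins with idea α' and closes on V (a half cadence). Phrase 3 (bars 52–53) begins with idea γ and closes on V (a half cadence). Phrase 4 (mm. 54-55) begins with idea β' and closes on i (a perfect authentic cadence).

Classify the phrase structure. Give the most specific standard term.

contrasting double period

Four phrases in two halves: the first half (bars 48-51) ends with a half cadence, the second (mm. 52–55) with a perfect authentic cadence — a large antecedent–consequent pair, i.e. a double period.
Phrase 3 begins with different material from phrase 1, making it contrasting.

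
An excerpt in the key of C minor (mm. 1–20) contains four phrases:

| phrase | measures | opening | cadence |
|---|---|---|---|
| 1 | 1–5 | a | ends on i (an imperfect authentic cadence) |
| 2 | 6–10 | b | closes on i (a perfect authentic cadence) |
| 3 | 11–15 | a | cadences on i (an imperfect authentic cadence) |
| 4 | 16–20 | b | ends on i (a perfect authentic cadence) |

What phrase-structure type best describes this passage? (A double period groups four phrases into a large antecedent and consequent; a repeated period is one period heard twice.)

repeated period

The cadence pattern IAC–PAC–IAC–PAC is weak–strong twice, and phrases 3–4 restate phrases 1–2: a period heard twice, not a double period (which would end weakly at phrase 2).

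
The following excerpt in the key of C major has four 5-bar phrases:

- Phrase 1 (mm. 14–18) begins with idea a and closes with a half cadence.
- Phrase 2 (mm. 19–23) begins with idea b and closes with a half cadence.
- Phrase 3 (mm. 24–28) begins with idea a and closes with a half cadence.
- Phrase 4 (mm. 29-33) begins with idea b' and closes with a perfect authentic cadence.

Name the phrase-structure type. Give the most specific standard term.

Four phrases in two halves: the first half (measures 14-23) ends with a half cadence, the second (measures 24–33) with a perfect authentic cadence — a large antecedent–consequent pair, i.e. a double period.
Phrase 3 begins with the same material as phrase 1, making it parallel.

parallel double period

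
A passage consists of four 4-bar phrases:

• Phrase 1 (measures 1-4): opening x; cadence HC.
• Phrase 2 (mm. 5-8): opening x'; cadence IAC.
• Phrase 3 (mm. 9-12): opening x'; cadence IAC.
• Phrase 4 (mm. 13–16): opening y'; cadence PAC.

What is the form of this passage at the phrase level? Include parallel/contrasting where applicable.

parallel double period

Four phrases in two halves: the first half (bars 1–8) ends with an imperfect authentic cadence, the second (mm. 9–16) with a perfect authentic cadence — a large antecedent–consequent pair, i.e. a double period.
Phrase 3 begins with the same material as phrase 1, making it parallel.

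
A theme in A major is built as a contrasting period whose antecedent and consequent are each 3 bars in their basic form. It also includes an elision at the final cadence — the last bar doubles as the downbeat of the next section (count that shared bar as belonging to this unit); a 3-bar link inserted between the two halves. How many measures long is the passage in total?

Basic contrasting period: 3 + 3 = 6 bars.
6 (basic form) + 3 (link) = 9.
The elision shares a bar with the next section but does not change this unit's count.

9 measures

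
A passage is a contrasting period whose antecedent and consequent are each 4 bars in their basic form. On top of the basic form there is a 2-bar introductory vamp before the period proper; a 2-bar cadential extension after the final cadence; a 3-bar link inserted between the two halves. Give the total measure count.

Basic contrasting period: 4 + 4 = 8 bars.
8 (basic form) + 2 (introduction) + 2 (cadential extension) + 3 (link) = 15.

15 measures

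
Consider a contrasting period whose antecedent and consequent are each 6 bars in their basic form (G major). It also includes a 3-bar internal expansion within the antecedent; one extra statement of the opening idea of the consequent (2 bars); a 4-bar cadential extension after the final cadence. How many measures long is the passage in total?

Basic contrasting period: 6 + 6 = 12 bars.
12 (basic form) + 3 (internal expansion) + 2 (extra statement) + 4 (cadential extension) = 21.

21 measures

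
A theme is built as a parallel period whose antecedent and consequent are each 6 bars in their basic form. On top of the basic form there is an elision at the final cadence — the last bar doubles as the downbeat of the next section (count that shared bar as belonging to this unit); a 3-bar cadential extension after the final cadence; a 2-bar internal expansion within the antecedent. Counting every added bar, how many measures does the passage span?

Basic parallel period: 6 + 6 = 12 bars.
12 (basic form) + 3 (cadential extension) + 2 (internal expansion) = 17.
The elision shares a bar with the next section but does not change this unit's count.

17 measures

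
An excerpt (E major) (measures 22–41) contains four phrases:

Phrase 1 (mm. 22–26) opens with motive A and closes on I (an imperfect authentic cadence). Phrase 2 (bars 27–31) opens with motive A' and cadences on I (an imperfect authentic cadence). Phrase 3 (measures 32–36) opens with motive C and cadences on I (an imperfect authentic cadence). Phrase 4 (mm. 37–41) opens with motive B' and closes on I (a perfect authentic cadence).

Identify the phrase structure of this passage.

Four phrases in two halves: the first half (measures 22–31) ends with an imperfect authentic cadence, the second (mm. 32–41) with a perfect authentic cadence — a large antecedent–consequent pair, i.e. a double period.
Phrase 3 begins with different material from phrase 1, making it contrasting.

contrasting double period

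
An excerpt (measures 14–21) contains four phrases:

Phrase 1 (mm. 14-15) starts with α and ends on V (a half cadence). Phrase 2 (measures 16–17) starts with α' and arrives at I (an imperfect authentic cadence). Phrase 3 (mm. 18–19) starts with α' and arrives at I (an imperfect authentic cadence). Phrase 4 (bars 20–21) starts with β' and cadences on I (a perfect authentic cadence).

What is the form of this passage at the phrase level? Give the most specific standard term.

Four phrases in two halves: the first half (bars 14–17) ends with an imperfect authentic cadence, the second (mm. 18-21) with a perfect authentic cadence — a large antecedent–consequent pair, i.e. a double period.
Phrase 3 begins with the same material as phrase 1, making it parallel.

parallel double period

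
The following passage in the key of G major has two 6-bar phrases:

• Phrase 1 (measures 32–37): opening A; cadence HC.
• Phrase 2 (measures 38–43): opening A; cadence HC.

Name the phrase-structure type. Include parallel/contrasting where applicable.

Both phrases have the same opening (A) and the same cadence (half cadence): the second is a restatement, not a consequent, so this is a repeated phrase rather than a period.

repeated phrase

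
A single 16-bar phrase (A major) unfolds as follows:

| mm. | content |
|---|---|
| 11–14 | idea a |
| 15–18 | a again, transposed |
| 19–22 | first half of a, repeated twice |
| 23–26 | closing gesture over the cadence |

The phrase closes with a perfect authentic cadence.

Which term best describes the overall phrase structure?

Basic idea (mm. 11–14) + its repetition (mm. 15–18) form the presentation; fragmentation and cadence (mm. 19–26) form the continuation — the 16-bar whole is a sentence.

sentence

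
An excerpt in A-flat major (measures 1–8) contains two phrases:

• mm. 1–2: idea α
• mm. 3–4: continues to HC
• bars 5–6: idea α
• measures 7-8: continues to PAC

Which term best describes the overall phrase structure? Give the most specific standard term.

Phrase 1 ends with a half cadence (weaker) and phrase 2 with a perfect authentic cadence (stronger): antecedent + consequent = a period.
The two phrases open with the same material (α / α), so the period is parallel.

parallel period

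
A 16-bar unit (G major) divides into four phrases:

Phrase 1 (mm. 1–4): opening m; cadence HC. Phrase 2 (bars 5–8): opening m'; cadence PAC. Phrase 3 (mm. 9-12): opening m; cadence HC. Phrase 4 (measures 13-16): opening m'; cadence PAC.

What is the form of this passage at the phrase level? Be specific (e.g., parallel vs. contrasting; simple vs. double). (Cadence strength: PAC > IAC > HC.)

The cadence pattern HC–PAC–HC–PAC is weak–strong twice, and phrases 3–4 restate phrases 1–2: a period heard twice, not a double period (which would end weakly at phrase 2).

repeated period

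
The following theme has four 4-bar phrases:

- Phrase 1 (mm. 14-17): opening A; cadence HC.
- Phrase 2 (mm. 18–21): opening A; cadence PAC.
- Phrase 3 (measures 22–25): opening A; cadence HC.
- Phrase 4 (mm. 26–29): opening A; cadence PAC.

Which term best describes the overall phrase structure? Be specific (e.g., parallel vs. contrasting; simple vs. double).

repeated period

The cadence pattern HC–PAC–HC–PAC is weak–strong twice, and phrases 3–4 restate phrases 1–2: a period heard twice, not a double period (which would end weakly at phrase 2).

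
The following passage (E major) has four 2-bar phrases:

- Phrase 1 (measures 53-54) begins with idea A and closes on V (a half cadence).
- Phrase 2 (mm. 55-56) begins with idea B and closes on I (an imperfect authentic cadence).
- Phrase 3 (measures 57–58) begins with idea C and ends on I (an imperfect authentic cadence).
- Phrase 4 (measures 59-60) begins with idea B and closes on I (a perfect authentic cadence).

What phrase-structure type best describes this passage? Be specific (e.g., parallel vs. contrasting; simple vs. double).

Four phrases in two halves: the first half (mm. 53–56) ends with an imperfect authentic cadence, the second (measures 57–60) with a perfect authentic cadence — a large antecedent–consequent pair, i.e. a double period.
Phrase 3 begins with different material from phrase 1, making it contrasting.

contrasting double period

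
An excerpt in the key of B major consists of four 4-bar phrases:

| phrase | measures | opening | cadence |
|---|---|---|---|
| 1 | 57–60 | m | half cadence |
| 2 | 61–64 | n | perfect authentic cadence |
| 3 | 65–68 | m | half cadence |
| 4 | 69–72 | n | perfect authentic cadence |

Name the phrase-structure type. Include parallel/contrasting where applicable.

The cadence pattern HC–PAC–HC–PAC is weak–strong twice, and phrases 3–4 restate phrases 1–2: a period heard twice, not a double period (which would end weakly at phrase 2).

repeated period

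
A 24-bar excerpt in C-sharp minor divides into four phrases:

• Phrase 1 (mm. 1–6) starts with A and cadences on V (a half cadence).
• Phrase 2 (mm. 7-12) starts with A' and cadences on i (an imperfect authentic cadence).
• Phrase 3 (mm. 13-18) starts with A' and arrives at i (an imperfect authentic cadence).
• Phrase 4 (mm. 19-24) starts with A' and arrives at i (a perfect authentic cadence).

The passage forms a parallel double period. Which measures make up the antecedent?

In a double period the four phrases pair into a large antecedent (phrases 1–2, ending imperfect authentic cadence) and a large consequent (phrases 3–4, ending perfect authentic cadence). The antecedent spans mm. 1–12.

measures 1–12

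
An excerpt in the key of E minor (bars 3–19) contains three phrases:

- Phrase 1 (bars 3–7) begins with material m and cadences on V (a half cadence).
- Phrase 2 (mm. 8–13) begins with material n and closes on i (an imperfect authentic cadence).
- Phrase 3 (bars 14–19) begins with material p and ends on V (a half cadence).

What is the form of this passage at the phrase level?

The final phrase closes with a half cadence, which is not stronger than the preceding imperfect authentic cadence; the 3 phrases lack an overall antecedent–consequent design and so form a phrase group.

phrase group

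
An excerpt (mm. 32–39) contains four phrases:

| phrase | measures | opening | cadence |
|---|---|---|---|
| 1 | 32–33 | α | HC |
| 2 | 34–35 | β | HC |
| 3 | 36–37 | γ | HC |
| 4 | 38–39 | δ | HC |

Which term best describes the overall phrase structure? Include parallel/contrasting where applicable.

Phrase 4 ends with a half cadence, no stronger than phrase 2's half cadence, so the four phrases do not form a double period; nor do phrases 3–4 duplicate 1–2, so it is not a repeated period. With no phrase reaching a conclusive cadence, the passage is a phrase group.

phrase group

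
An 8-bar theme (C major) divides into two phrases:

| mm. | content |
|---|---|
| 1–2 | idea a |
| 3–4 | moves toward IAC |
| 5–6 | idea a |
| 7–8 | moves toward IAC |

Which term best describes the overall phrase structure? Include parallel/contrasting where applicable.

Both phrases have the same opening (a) and the same cadence (imperfect authentic cadence): the second is a restatement, not a consequent, so this is a repeated phrase rather than a period.

repeated phrase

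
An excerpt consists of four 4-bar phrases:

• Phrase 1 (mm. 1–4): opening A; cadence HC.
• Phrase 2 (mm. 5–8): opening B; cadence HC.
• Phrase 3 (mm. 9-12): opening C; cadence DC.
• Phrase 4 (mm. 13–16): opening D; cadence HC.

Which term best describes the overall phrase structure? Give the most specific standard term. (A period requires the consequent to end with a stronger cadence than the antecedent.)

phrase group

Phrase 4 ends with a half cadence, no stronger than phrase 2's half cadence, so the four phrases do not form a double period; nor do phrases 3–4 duplicate 1–2, so it is not a repeated period. With no phrase reaching a conclusive cadence, the passage is a phrase group.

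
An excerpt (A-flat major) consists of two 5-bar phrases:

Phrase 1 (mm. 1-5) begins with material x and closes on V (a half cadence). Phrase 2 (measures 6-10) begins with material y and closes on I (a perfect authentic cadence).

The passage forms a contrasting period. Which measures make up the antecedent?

The phrase ending with the weaker cadence (half cadence) is the antecedent; the one ending more conclusively (perfect authentic cadence) is the consequent. The antecedent is measures 1–5.

measures 1–5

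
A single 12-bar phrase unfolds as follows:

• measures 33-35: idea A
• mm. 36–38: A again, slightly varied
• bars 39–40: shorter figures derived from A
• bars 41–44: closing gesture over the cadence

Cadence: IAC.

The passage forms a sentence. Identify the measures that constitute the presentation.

measures 33–38

The presentation of a sentence is the basic idea (mm. 33-35) plus its repetition (mm. 36–38); the presentation is therefore mm. 33-38.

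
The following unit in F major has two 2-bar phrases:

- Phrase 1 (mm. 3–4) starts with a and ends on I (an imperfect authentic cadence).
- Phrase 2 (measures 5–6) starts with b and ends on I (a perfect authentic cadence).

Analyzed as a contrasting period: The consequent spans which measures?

The antecedent is the phrase ending with the weaker cadence (imperfect authentic cadence, phrase 1) and the consequent the one ending more conclusively (perfect authentic cadence, phrase 2); the consequent is mm. 5–6.

measures 5–6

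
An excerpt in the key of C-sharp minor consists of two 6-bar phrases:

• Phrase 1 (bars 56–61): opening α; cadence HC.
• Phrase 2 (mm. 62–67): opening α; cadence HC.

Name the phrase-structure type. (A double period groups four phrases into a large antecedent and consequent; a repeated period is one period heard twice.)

Both phrases have the same opening (α) and the same cadence (half cadence): the second is a restatement, not a consequent, so this is a repeated phrase rather than a period.

repeated phrase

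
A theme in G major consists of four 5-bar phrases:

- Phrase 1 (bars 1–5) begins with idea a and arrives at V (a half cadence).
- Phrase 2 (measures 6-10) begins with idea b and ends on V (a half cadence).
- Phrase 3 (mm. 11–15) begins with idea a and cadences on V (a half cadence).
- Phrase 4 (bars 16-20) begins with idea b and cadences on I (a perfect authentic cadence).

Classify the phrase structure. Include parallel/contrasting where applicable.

Four phrases in two halves: the first half (mm. 1-10) ends with a half cadence, the second (measures 11-20) with a perfect authentic cadence — a large antecedent–consequent pair, i.e. a double period.
Phrase 3 begins with the same material as phrase 1, making it parallel.

parallel double period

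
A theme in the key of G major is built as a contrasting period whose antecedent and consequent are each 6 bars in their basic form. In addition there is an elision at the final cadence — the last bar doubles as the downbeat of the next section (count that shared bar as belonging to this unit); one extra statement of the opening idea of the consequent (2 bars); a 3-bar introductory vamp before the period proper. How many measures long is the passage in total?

Basic contrasting period: 6 + 6 = 12 bars.
12 (basic form) + 2 (extra statement) + 3 (introduction) = 17.
The elision shares a bar with the next section but does not change this unit's count.

17 measures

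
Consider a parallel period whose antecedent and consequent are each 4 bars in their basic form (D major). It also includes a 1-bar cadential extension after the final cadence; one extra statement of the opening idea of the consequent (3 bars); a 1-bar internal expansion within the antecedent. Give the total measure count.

13 measures

Basic parallel period: 4 + 4 = 8 bars.
8 (basic form) + 1 (cadential extension) + 3 (extra statement) + 1 (internal expansion) = 13.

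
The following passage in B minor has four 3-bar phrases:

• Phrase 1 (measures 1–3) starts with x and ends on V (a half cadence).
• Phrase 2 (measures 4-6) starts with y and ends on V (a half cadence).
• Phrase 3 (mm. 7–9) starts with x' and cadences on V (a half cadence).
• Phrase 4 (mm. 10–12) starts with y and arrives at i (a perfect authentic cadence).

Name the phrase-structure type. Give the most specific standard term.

parallel double period

Four phrases in two halves: the first half (bars 1-6) ends with a half cadence, the second (measures 7–12) with a perfect authentic cadence — a large antecedent–consequent pair, i.e. a double period.
Phrase 3 begins with the same material as phrase 1, making it parallel.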